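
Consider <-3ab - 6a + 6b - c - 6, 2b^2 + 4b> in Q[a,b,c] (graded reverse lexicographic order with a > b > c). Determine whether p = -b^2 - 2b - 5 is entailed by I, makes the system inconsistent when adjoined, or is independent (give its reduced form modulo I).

First compute the reduced Gröbner basis of I by Buchberger's algorithm.
f_1 = -3ab - 6a + 6b - c - 6, LT = ab.
f_2 = 2b^2 + 4b, LT = b^2.

S(f_1,f_2): lcm = ab^2. S = -2b^2 + 1/3bc + 2b.
  leading term b^2: subtract (-1)·f_2 from -2b^2 + 1/3bc + 2b → 1/3bc + 6b
  leading term bc: no divisor's leading term divides it; move 1/3bc to the remainder.
  leading term b: no divisor's leading term divides it; move 6b to the remainder.
  remainder 1/3bc + 6b ≠ 0; add h_3 = 1/3bc + 6b to the basis.

S(f_1,h_3): lcm = abc. S = -18ab + 2ac - 2bc + 1/3c^2 + 2c.
  leading term ab: subtract (6)·f_1 from -18ab + 2ac - 2bc + 1/3c^2 + 2c → 2ac - 2bc + 1/3c^2 + 36a - 36b + 8c + 36
  leading term ac: no divisor's leading term divides it; move 2ac to the remainder.
  leading term bc: subtract (-6)·h_3 from -2bc + 1/3c^2 + 36a - 36b + 8c + 36 → 1/3c^2 + 36a + 8c + 36
  leading term c^2: no divisor's leading term divides it; move 1/3c^2 to the remainder.
  leading term a: no divisor's leading term divides it; move 36a to the remainder.
  leading term c: no divisor's leading term divides it; move 8c to the remainder.
  leading term 1: no divisor's leading term divides it; move 36 to the remainder.
  remainder 2ac + 1/3c^2 + 36a + 8c + 36 ≠ 0; add h_4 = 2ac + 1/3c^2 + 36a + 8c + 36 to the basis.

The other S-polynomials (S(f_2,h_3), S(f_1,h_4), S(f_2,h_4), S(h_3,h_4)) all reduce to 0 modulo the current basis, so we have a Gröbner basis.
Inter-reduce: drop elements whose leading term is divisible by another's, tail-reduce, and make monic.
Reduced Gröbner basis: {ab + 2a - 2b + 1/3c + 2, b^2 + 2b, ac + 1/6c^2 + 18a + 4c + 18, bc + 18b}.
Label its elements g_1 = ab + 2a - 2b + 1/3c + 2, g_2 = b^2 + 2b, g_3 = ac + 1/6c^2 + 18a + 4c + 18, g_4 = bc + 18b.

Reduce p = -b^2 - 2b - 5 modulo G:
  leading term b^2: subtract (-1)·g_2 from -b^2 - 2b - 5 → -5
  leading term 1: no divisor's leading term divides it; move -5 to the remainder.
  normal form = -5.
The normal form is nonzero, so p ∉ I. Since p minus its normal form lies in I, I + (p) = I + (r) where r = -5; decide whether this ideal is the whole ring.
Here r = -5 is a nonzero constant, hence a unit: 1 ∈ I + (p), the Gröbner basis of I + (p) is {1}, and the enlarged system has no common solution — adjoining p is inconsistent.

Adjoining -b^2 - 2b - 5 makes the ideal the whole ring: the system is inconsistent.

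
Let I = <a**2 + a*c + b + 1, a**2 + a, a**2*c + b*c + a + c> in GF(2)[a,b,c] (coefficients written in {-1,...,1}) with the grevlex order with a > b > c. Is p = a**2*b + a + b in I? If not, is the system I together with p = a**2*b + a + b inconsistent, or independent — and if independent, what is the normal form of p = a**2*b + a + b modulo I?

Adjoining a**2*b + a + b makes the ideal the whole ring: the system is inconsistent.

First compute the reduced Gröbner basis of I by Buchberger's algorithm.
f_1 = a**2 + a*c + b + 1, LT = a**2.
f_2 = a**2 + a, LT = a**2.
f_3 = a**2*c + b*c + a + c, LT = a**2*c.

S(f_1,f_2): lcm = a**2. S = a*c + a + b + 1.
  leading term a*c: no divisor's leading term divides it; move a*c to the remainder.
  leading term a: no divisor's leading term divides it; move a to the remainder.
  leading term b: no divisor's leading term divides it; move b to the remainder.
  leading term 1: no divisor's leading term divides it; move 1 to the remainder.
  remainder a*c + a + b + 1 ≠ 0; add h_4 = a*c + a + b + 1 to the basis.

S(f_1,f_3): lcm = a**2*c. S = a*c**2 + a.
  leading term a*c**2: subtract (c)·h_4 from a*c**2 + a → a*c + b*c + a + c
  leading term a*c: subtract (1)·h_4 from a*c + b*c + a + c → b*c + b + c + 1
  leading term b*c: no divisor's leading term divides it; move b*c to the remainder.
  leading term b: no divisor's leading term divides it; move b to the remainder.
  leading term c: no divisor's leading term divides it; move c to the remainder.
  leading term 1: no divisor's leading term divides it; move 1 to the remainder.
  remainder b*c + b + c + 1 ≠ 0; add h_5 = b*c + b + c + 1 to the basis.

S(f_1,h_4): lcm = a**2*c. S = a*c**2 + a**2 + a*b + b*c + a + c.
  leading term a*c**2: subtract (c)·h_4 from a*c**2 + a**2 + a*b + b*c + a + c → a**2 + a*b + a*c + a
  leading term a**2: subtract (1)·f_1 from a**2 + a*b + a*c + a → a*b + a + b + 1
  leading term a*b: no divisor's leading term divides it; move a*b to the remainder.
  leading term a: no divisor's leading term divides it; move a to the remainder.
  leading term b: no divisor's leading term divides it; move b to the remainder.
  leading term 1: no divisor's leading term divides it; move 1 to the remainder.
  remainder a*b + a + b + 1 ≠ 0; add h_6 = a*b + a + b + 1 to the basis.

S(f_3,h_5): lcm = a**2*b*c. S = a**2*b + a**2*c + b**2*c + a**2 + a*b + b*c.
  leading term a**2*b: subtract (b)·f_1 from a**2*b + a**2*c + b**2*c + a**2 + a*b + b*c → a**2*c + a*b*c + b**2*c + a**2 + a*b + b**2 + b*c + b
  leading term a**2*c: subtract (c)·f_1 from a**2*c + a*b*c + b**2*c + a**2 + a*b + b**2 + b*c + b → a*b*c + b**2*c + a*c**2 + a**2 + a*b + b**2 + b + c
  leading term a*b*c: subtract (b)·h_4 from a*b*c + b**2*c + a*c**2 + a**2 + a*b + b**2 + b + c → b**2*c + a*c**2 + a**2 + c
  leading term b**2*c: subtract (b)·h_5 from b**2*c + a*c**2 + a**2 + c → a*c**2 + a**2 + b**2 + b*c + b + c
  leading term a*c**2: subtract (c)·h_4 from a*c**2 + a**2 + b**2 + b*c + b + c → a**2 + b**2 + a*c + b
  leading term a**2: subtract (1)·f_1 from a**2 + b**2 + a*c + b → b**2 + 1
  leading term b**2: no divisor's leading term divides it; move b**2 to the remainder.
  leading term 1: no divisor's leading term divides it; move 1 to the remainder.
  remainder b**2 + 1 ≠ 0; add h_7 = b**2 + 1 to the basis.

The other S-polynomials (S(f_2,f_3), S(f_2,h_4), S(f_3,h_4), S(f_1,h_5), S(f_2,h_5), S(h_4,h_5), S(f_1,h_6), S(f_2,h_6), S(f_3,h_6), S(h_4,h_6), S(h_5,h_6), S(f_1,h_7), S(f_2,h_7), S(f_3,h_7), S(h_4,h_7), S(h_5,h_7), S(h_6,h_7)) all reduce to 0 modulo the current basis, so we have a Gröbner basis.
Inter-reduce: drop elements whose leading term is divisible by another's, tail-reduce, and make monic.
Reduced Gröbner basis: {a**2 + a, a*b + a + b + 1, b**2 + 1, a*c + a + b + 1, b*c + b + c + 1}.
Label its elements g_1 = a**2 + a, g_2 = a*b + a + b + 1, g_3 = b**2 + 1, g_4 = a*c + a + b + 1, g_5 = b*c + b + c + 1.

Reduce p = a**2*b + a + b modulo G:
  leading term a**2*b: subtract (b)·g_1 from a**2*b + a + b → a*b + a + b
  leading term a*b: subtract (1)·g_2 from a*b + a + b → 1
  leading term 1: no divisor's leading term divides it; move 1 to the remainder.
  normal form = 1.
The normal form is nonzero, so p ∉ I. Since p minus its normal form lies in I, I + (p) = I + (r) where r = 1; decide whether this ideal is the whole ring.
Here r = 1 is a nonzero constant, hence a unit: 1 ∈ I + (p), the Gröbner basis of I + (p) is {1}, and the enlarged system has no common solution — adjoining p is inconsistent.

Ideal membership is decidable via reduction modulo a Gröbner basis.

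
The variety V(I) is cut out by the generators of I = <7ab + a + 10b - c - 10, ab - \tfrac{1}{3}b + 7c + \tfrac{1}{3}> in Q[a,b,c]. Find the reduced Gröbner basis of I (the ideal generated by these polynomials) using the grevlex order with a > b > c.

G = {b^{2} - \tfrac{150}{37}bc - \tfrac{36}{37}b - \tfrac{21}{37}c - \tfrac{1}{37}, a + \tfrac{37}{3}b - 50c - \tfrac{37}{3}}

f_1 = 7ab + a + 10b - c - 10, LT = ab.
f_2 = ab - \tfrac{1}{3}b + 7c + \tfrac{1}{3}, LT = ab.

S(f_1,f_2): lcm = ab. S = \tfrac{1}{7}a + \tfrac{37}{21}b - \tfrac{50}{7}c - \tfrac{37}{21}.
  reduce S modulo (f_1, f_2):
  remainder \tfrac{1}{7}a + \tfrac{37}{21}b - \tfrac{50}{7}c - \tfrac{37}{21} ≠ 0; add g_3 = \tfrac{1}{7}a + \tfrac{37}{21}b - \tfrac{50}{7}c - \tfrac{37}{21} to the basis.

S(f_1,g_3): lcm = ab. S = -\tfrac{37}{3}b^{2} + 50bc + \tfrac{1}{7}a + \tfrac{289}{21}b - \tfrac{1}{7}c - \tfrac{10}{7}.
  reduce S modulo (f_1, f_2, g_3):
  remainder -\tfrac{37}{3}b^{2} + 50bc + 12b + 7c + \tfrac{1}{3} ≠ 0; add g_4 = -\tfrac{37}{3}b^{2} + 50bc + 12b + 7c + \tfrac{1}{3} to the basis.

The other S-polynomials (S(f_2,g_3), S(f_1,g_4), S(f_2,g_4), S(g_3,g_4)) all reduce to 0 modulo the current basis, so we have a Gröbner basis.
Inter-reduce: drop elements whose leading term is divisible by another's, tail-reduce, and make monic.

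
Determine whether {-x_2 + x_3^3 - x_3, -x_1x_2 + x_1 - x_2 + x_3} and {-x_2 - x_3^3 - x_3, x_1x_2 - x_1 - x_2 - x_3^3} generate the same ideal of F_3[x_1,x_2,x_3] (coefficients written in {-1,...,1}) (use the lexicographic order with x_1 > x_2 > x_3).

No, the ideals differ.

For a fixed monomial order, each ideal has a unique reduced Gröbner basis; comparing bases decides equality.
Buchberger on the first generating set:
f_1 = -x_2 + x_3^3 - x_3, LT = x_2.
f_2 = -x_1x_2 + x_1 - x_2 + x_3, LT = x_1x_2.

S(f_1,f_2): lcm = x_1x_2. S = -x_1x_3^3 + x_1x_3 + x_1 - x_2 + x_3.
  leading term x_1x_3^3: no divisor's leading term divides it; move -x_1x_3^3 to the remainder.
  leading term x_1x_3: no divisor's leading term divides it; move x_1x_3 to the remainder.
  leading term x_1: no divisor's leading term divides it; move x_1 to the remainder.
  leading term x_2: subtract (1)·f_1 from -x_2 + x_3 → -x_3^3 - x_3
  leading term x_3^3: no divisor's leading term divides it; move -x_3^3 to the remainder.
  leading term x_3: no divisor's leading term divides it; move -x_3 to the remainder.
  remainder -x_1x_3^3 + x_1x_3 + x_1 - x_3^3 - x_3 ≠ 0; add g_3 = -x_1x_3^3 + x_1x_3 + x_1 - x_3^3 - x_3 to the basis.

The other S-polynomials (S(f_1,g_3), S(f_2,g_3)) all reduce to 0 modulo the current basis, so we have a Gröbner basis.
Inter-reduce: drop elements whose leading term is divisible by another's, tail-reduce, and make monic.
Reduced Gröbner basis: {x_1x_3^3 - x_1x_3 - x_1 + x_3^3 + x_3, x_2 - x_3^3 + x_3}.

Buchberger on the second generating set:
h_1 = -x_2 - x_3^3 - x_3, LT = x_2.
h_2 = x_1x_2 - x_1 - x_2 - x_3^3, LT = x_1x_2.

S(h_1,h_2): lcm = x_1x_2. S = x_1x_3^3 + x_1x_3 + x_1 + x_2 + x_3^3.
  leading term x_1x_3^3: no divisor's leading term divides it; move x_1x_3^3 to the remainder.
  leading term x_1x_3: no divisor's leading term divides it; move x_1x_3 to the remainder.
  leading term x_1: no divisor's leading term divides it; move x_1 to the remainder.
  leading term x_2: subtract (-1)·h_1 from x_2 + x_3^3 → -x_3
  leading term x_3: no divisor's leading term divides it; move -x_3 to the remainder.
  remainder x_1x_3^3 + x_1x_3 + x_1 - x_3 ≠ 0; add k_3 = x_1x_3^3 + x_1x_3 + x_1 - x_3 to the basis.

The other S-polynomials (S(h_1,k_3), S(h_2,k_3)) all reduce to 0 modulo the current basis, so we have a Gröbner basis.
Inter-reduce: drop elements whose leading term is divisible by another's, tail-reduce, and make monic.
Reduced Gröbner basis: {x_1x_3^3 + x_1x_3 + x_1 - x_3, x_2 + x_3^3 + x_3}.

These differ, so the ideals are not equal.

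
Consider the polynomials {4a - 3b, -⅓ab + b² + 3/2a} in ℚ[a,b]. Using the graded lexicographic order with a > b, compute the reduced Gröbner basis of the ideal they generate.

G = {b² + 3/2b, a - ¾b}

f_1 = 4a - 3b, LT = a.
f_2 = -⅓ab + b² + 3/2a, LT = ab.

S(f_1,f_2): lcm = ab. S = 9/4b² + 9/2a.
  leading term b²: no divisor's leading term divides it; move 9/4b² to the remainder.
  leading term a: subtract (9/8)·f_1 from 9/2a → 27/8b
  leading term b: no divisor's leading term divides it; move 27/8b to the remainder.
  remainder 9/4b² + 27/8b ≠ 0; add g_3 = 9/4b² + 27/8b to the basis.

The other S-polynomials (S(f_1,g_3), S(f_2,g_3)) all reduce to 0 modulo the current basis, so we have a Gröbner basis.
Inter-reduce: drop elements whose leading term is divisible by another's, tail-reduce, and make monic.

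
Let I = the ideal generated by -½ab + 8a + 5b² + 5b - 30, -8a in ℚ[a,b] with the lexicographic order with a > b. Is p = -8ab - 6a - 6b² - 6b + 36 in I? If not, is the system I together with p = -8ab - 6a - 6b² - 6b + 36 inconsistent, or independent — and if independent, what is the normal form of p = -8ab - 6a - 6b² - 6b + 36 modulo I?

First compute the reduced Gröbner basis of I by Buchberger's algorithm.
f_1 = -½ab + 8a + 5b² + 5b - 30, LT = ab.
f_2 = -8a, LT = a.

S(f_1,f_2): lcm = ab. S = -16a - 10b² - 10b + 60.
  leading term a: subtract (2)·f_2 from -16a - 10b² - 10b + 60 → -10b² - 10b + 60
  leading term b²: no divisor's leading term divides it; move -10b² to the remainder.
  leading term b: no divisor's leading term divides it; move -10b to the remainder.
  leading term 1: no divisor's leading term divides it; move 60 to the remainder.
  remainder -10b² - 10b + 60 ≠ 0; add h_3 = -10b² - 10b + 60 to the basis.

The other S-polynomials (S(f_1,h_3), S(f_2,h_3)) all reduce to 0 modulo the current basis, so we have a Gröbner basis.
Inter-reduce: drop elements whose leading term is divisible by another's, tail-reduce, and make monic.
Reduced Gröbner basis: {a, b² + b - 6}.
Label its elements g_1 = a, g_2 = b² + b - 6.

Reduce p = -8ab - 6a - 6b² - 6b + 36 modulo G:
  leading term ab: subtract (-8b)·g_1 from -8ab - 6a - 6b² - 6b + 36 → -6a - 6b² - 6b + 36
  leading term a: subtract (-6)·g_1 from -6a - 6b² - 6b + 36 → -6b² - 6b + 36
  leading term b²: subtract (-6)·g_2 from -6b² - 6b + 36 → 0
  normal form = 0.
Since the normal form is 0, p ∈ I.

Ideal membership is decidable via reduction modulo a Gröbner basis.

-8ab - 6a - 6b² - 6b + 36 lies in I (it reduces to 0).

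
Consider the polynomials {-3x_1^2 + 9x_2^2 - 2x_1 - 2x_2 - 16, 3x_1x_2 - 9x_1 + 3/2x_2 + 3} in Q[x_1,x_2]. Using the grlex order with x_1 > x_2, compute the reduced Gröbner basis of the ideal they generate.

This is the nonlinear analogue of row-reducing a linear system.

f_1 = -3x_1^2 + 9x_2^2 - 2x_1 - 2x_2 - 16, LT = x_1^2.
f_2 = 3x_1x_2 - 9x_1 + 3/2x_2 + 3, LT = x_1x_2.

S(f_1,f_2): lcm = x_1^2x_2. S = -3x_2^3 + 3x_1^2 + 1/6x_1x_2 + 2/3x_2^2 - x_1 + 16/3x_2.
  leading term x_2^3: no divisor's leading term divides it; move -3x_2^3 to the remainder.
  leading term x_1^2: subtract (-1)·f_1 from 3x_1^2 + 1/6x_1x_2 + 2/3x_2^2 - x_1 + 16/3x_2 → 1/6x_1x_2 + 29/3x_2^2 - 3x_1 + 10/3x_2 - 16
  leading term x_1x_2: subtract (1/18)·f_2 from 1/6x_1x_2 + 29/3x_2^2 - 3x_1 + 10/3x_2 - 16 → 29/3x_2^2 - 5/2x_1 + 13/4x_2 - 97/6
  leading term x_2^2: no divisor's leading term divides it; move 29/3x_2^2 to the remainder.
  leading term x_1: no divisor's leading term divides it; move -5/2x_1 to the remainder.
  leading term x_2: no divisor's leading term divides it; move 13/4x_2 to the remainder.
  leading term 1: no divisor's leading term divides it; move -97/6 to the remainder.
  remainder -3x_2^3 + 29/3x_2^2 - 5/2x_1 + 13/4x_2 - 97/6 ≠ 0; add g_3 = -3x_2^3 + 29/3x_2^2 - 5/2x_1 + 13/4x_2 - 97/6 to the basis.

The other S-polynomials (S(f_1,g_3), S(f_2,g_3)) all reduce to 0 modulo the current basis, so we have a Gröbner basis.

G = {x_2^3 - 29/9x_2^2 + 5/6x_1 - 13/12x_2 + 97/18, x_1^2 - 3x_2^2 + 2/3x_1 + 2/3x_2 + 16/3, x_1x_2 - 3x_1 + 1/2x_2 + 1}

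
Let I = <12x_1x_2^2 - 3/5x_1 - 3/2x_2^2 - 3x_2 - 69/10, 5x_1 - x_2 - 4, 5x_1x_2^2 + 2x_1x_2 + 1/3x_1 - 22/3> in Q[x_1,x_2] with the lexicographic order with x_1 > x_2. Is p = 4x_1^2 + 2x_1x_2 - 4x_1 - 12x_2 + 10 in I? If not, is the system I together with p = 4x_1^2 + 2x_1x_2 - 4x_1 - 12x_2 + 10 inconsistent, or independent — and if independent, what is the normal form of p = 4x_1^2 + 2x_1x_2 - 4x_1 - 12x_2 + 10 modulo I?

4x_1^2 + 2x_1x_2 - 4x_1 - 12x_2 + 10 lies in I (it reduces to 0).

First compute the reduced Gröbner basis of I by Buchberger's algorithm.
f_1 = 12x_1x_2^2 - 3/5x_1 - 3/2x_2^2 - 3x_2 - 69/10, LT = x_1x_2^2.
f_2 = 5x_1 - x_2 - 4, LT = x_1.
f_3 = 5x_1x_2^2 + 2x_1x_2 + 1/3x_1 - 22/3, LT = x_1x_2^2.

S(f_1,f_2): lcm = x_1x_2^2. S = -1/20x_1 + 1/5x_2^3 + 27/40x_2^2 - 1/4x_2 - 23/40.
  reduce S modulo (f_1, f_2, f_3):
  remainder 1/5x_2^3 + 27/40x_2^2 - 13/50x_2 - 123/200 ≠ 0; add h_4 = 1/5x_2^3 + 27/40x_2^2 - 13/50x_2 - 123/200 to the basis.

S(f_1,f_3): lcm = x_1x_2^2. S = -2/5x_1x_2 - 7/60x_1 - 1/8x_2^2 - 1/4x_2 + 107/120.
  reduce S modulo (f_1, f_2, f_3, h_4):
  remainder -41/200x_2^2 - 89/150x_2 + 479/600 ≠ 0; add h_5 = -41/200x_2^2 - 89/150x_2 + 479/600 to the basis.

S(f_3,h_4): lcm = x_1x_2^3. S = -119/40x_1x_2^2 + 41/30x_1x_2 + 123/40x_1 - 22/15x_2.
  reduce S modulo (f_1, f_2, f_3, h_4, h_5):
  remainder -22751/92250x_2 + 22751/92250 ≠ 0; add h_6 = -22751/92250x_2 + 22751/92250 to the basis.

The other S-polynomials (S(f_2,f_3), S(f_1,h_4), S(f_2,h_4), S(f_1,h_5), S(f_2,h_5), S(f_3,h_5), S(h_4,h_5), S(f_1,h_6), S(f_2,h_6), S(f_3,h_6), S(h_4,h_6), S(h_5,h_6)) all reduce to 0 modulo the current basis, so we have a Gröbner basis.
Inter-reduce: drop elements whose leading term is divisible by another's, tail-reduce, and make monic.
Reduced Gröbner basis: {x_1 - 1, x_2 - 1}.
Label its elements g_1 = x_1 - 1, g_2 = x_2 - 1.

Reduce p = 4x_1^2 + 2x_1x_2 - 4x_1 - 12x_2 + 10 modulo G:
  leading term x_1^2: subtract (4x_1)·g_1 from 4x_1^2 + 2x_1x_2 - 4x_1 - 12x_2 + 10 → 2x_1x_2 - 12x_2 + 10
  leading term x_1x_2: subtract (2x_2)·g_1 from 2x_1x_2 - 12x_2 + 10 → -10x_2 + 10
  leading term x_2: subtract (-10)·g_2 from -10x_2 + 10 → 0
  normal form = 0.
Since the normal form is 0, p ∈ I.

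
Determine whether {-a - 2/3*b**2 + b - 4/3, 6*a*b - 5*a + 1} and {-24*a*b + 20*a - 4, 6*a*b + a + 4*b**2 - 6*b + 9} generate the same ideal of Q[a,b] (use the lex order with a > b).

Equality of ideals is decidable: compute both reduced Gröbner bases (unique for the ordering) and check whether they agree.
Buchberger on the first generating set:
f_1 = -a - 2/3*b**2 + b - 4/3, LT = a.
f_2 = 6*a*b - 5*a + 1, LT = a*b.

S(f_1,f_2): lcm = a*b. S = 5/6*a + 2/3*b**3 - b**2 + 4/3*b - 1/6.
  reduce S modulo (f_1, f_2):
  remainder 2/3*b**3 - 14/9*b**2 + 13/6*b - 23/18 ≠ 0; add g_3 = 2/3*b**3 - 14/9*b**2 + 13/6*b - 23/18 to the basis.

The other S-polynomials (S(f_1,g_3), S(f_2,g_3)) all reduce to 0 modulo the current basis, so we have a Gröbner basis.
Inter-reduce: drop elements whose leading term is divisible by another's, tail-reduce, and make monic.
Reduced Gröbner basis: {a + 2/3*b**2 - b + 4/3, b**3 - 7/3*b**2 + 13/4*b - 23/12}.

Buchberger on the second generating set:
h_1 = -24*a*b + 20*a - 4, LT = a*b.
h_2 = 6*a*b + a + 4*b**2 - 6*b + 9, LT = a*b.

S(h_1,h_2): lcm = a*b. S = -a - 2/3*b**2 + b - 4/3.
  reduce S modulo (h_1, h_2):
  remainder -a - 2/3*b**2 + b - 4/3 ≠ 0; add k_3 = -a - 2/3*b**2 + b - 4/3 to the basis.

S(h_1,k_3): lcm = a*b. S = -5/6*a - 2/3*b**3 + b**2 - 4/3*b + 1/6.
  reduce S modulo (h_1, h_2, k_3):
  remainder -2/3*b**3 + 14/9*b**2 - 13/6*b + 23/18 ≠ 0; add k_4 = -2/3*b**3 + 14/9*b**2 - 13/6*b + 23/18 to the basis.

The other S-polynomials (S(h_2,k_3), S(h_1,k_4), S(h_2,k_4), S(k_3,k_4)) all reduce to 0 modulo the current basis, so we have a Gröbner basis.
Inter-reduce: drop elements whose leading term is divisible by another's, tail-reduce, and make monic.
Reduced Gröbner basis: {a + 2/3*b**2 - b + 4/3, b**3 - 7/3*b**2 + 13/4*b - 23/12}.

The two bases agree; hence the ideals are identical.

Yes, the ideals are equal.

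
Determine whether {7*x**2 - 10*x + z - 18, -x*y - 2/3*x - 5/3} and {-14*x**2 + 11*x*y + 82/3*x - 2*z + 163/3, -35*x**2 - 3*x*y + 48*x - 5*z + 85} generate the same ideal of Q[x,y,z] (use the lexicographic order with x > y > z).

Yes, the ideals are equal.

Equality of ideals is decidable: compute both reduced Gröbner bases (unique for the ordering) and check whether they agree.
Buchberger on the first generating set:
f_1 = 7*x**2 - 10*x + z - 18, LT = x**2.
f_2 = -x*y - 2/3*x - 5/3, LT = x*y.

S(f_1,f_2): lcm = x**2*y. S = -2/3*x**2 - 10/7*x*y - 5/3*x + 1/7*y*z - 18/7*y.
  reduce S modulo (f_1, f_2):
  remainder -5/3*x + 1/7*y*z - 18/7*y + 2/21*z + 2/3 ≠ 0; add g_3 = -5/3*x + 1/7*y*z - 18/7*y + 2/21*z + 2/3 to the basis.

S(f_2,g_3): lcm = x*y. S = 2/3*x + 3/35*y**2*z - 54/35*y**2 + 2/35*y*z + 2/5*y + 5/3.
  reduce S modulo (f_1, f_2, g_3):
  remainder 3/35*y**2*z - 54/35*y**2 + 4/35*y*z - 22/35*y + 4/105*z + 29/15 ≠ 0; add g_4 = 3/35*y**2*z - 54/35*y**2 + 4/35*y*z - 22/35*y + 4/105*z + 29/15 to the basis.

The other S-polynomials (S(f_1,g_3), S(f_1,g_4), S(f_2,g_4), S(g_3,g_4)) all reduce to 0 modulo the current basis, so we have a Gröbner basis.
Inter-reduce: drop elements whose leading term is divisible by another's, tail-reduce, and make monic.
Reduced Gröbner basis: {x - 3/35*y*z + 54/35*y - 2/35*z - 2/5, y**2*z - 18*y**2 + 4/3*y*z - 22/3*y + 4/9*z + 203/9}.

Buchberger on the second generating set:
h_1 = -14*x**2 + 11*x*y + 82/3*x - 2*z + 163/3, LT = x**2.
h_2 = -35*x**2 - 3*x*y + 48*x - 5*z + 85, LT = x**2.

S(h_1,h_2): lcm = x**2. S = -61/70*x*y - 61/105*x - 61/42.
  reduce S modulo (h_1, h_2):
  remainder -61/70*x*y - 61/105*x - 61/42 ≠ 0; add k_3 = -61/70*x*y - 61/105*x - 61/42 to the basis.

S(h_1,k_3): lcm = x**2*y. S = -2/3*x**2 - 11/14*x*y**2 - 41/21*x*y - 5/3*x + 1/7*y*z - 163/42*y.
  reduce S modulo (h_1, h_2, k_3):
  remainder -5/3*x + 1/7*y*z - 18/7*y + 2/21*z + 2/3 ≠ 0; add k_4 = -5/3*x + 1/7*y*z - 18/7*y + 2/21*z + 2/3 to the basis.

S(k_3,k_4): lcm = x*y. S = 2/3*x + 3/35*y**2*z - 54/35*y**2 + 2/35*y*z + 2/5*y + 5/3.
  reduce S modulo (h_1, h_2, k_3, k_4):
  remainder 3/35*y**2*z - 54/35*y**2 + 4/35*y*z - 22/35*y + 4/105*z + 29/15 ≠ 0; add k_5 = 3/35*y**2*z - 54/35*y**2 + 4/35*y*z - 22/35*y + 4/105*z + 29/15 to the basis.

The other S-polynomials (S(h_2,k_3), S(h_1,k_4), S(h_2,k_4), S(h_1,k_5), S(h_2,k_5), S(k_3,k_5), S(k_4,k_5)) all reduce to 0 modulo the current basis, so we have a Gröbner basis.
Inter-reduce: drop elements whose leading term is divisible by another's, tail-reduce, and make monic.
Reduced Gröbner basis: {x - 3/35*y*z + 54/35*y - 2/35*z - 2/5, y**2*z - 18*y**2 + 4/3*y*z - 22/3*y + 4/9*z + 203/9}.

These coincide, so the ideals are equal.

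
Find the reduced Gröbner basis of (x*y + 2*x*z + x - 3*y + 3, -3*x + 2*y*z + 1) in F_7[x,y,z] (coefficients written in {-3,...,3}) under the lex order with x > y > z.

G = {x - 3*y*z + 2, y**2*z + 2*y*z**2 + y*z + 3*y + z - 2}

This is the nonlinear analogue of row-reducing a linear system.

f_1 = x*y + 2*x*z + x - 3*y + 3, LT = x*y.
f_2 = -3*x + 2*y*z + 1, LT = x.

S(f_1,f_2): lcm = x*y. S = 2*x*z + x + 3*y**2*z + 2*y + 3.
  reduce S modulo (f_1, f_2):
  remainder 3*y**2*z - y*z**2 + 3*y*z + 2*y + 3*z + 1 ≠ 0; add g_3 = 3*y**2*z - y*z**2 + 3*y*z + 2*y + 3*z + 1 to the basis.

The other S-polynomials (S(f_1,g_3), S(f_2,g_3)) all reduce to 0 modulo the current basis, so we have a Gröbner basis.
Inter-reduce: drop elements whose leading term is divisible by another's, tail-reduce, and make monic.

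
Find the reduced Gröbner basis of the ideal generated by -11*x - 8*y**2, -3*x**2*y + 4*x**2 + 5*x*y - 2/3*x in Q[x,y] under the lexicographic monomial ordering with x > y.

G = {x + 8/11*y**2, y**5 - 4/3*y**4 + 55/24*y**3 - 11/36*y**2}

The reduced Gröbner basis is the canonical form of the ideal for this ordering.

f_1 = -11*x - 8*y**2, LT = x.
f_2 = -3*x**2*y + 4*x**2 + 5*x*y - 2/3*x, LT = x**2*y.

S(f_1,f_2): lcm = x**2*y. S = 4/3*x**2 + 8/11*x*y**3 + 5/3*x*y - 2/9*x.
  reduce S modulo (f_1, f_2):
  remainder -64/121*y**5 + 256/363*y**4 - 40/33*y**3 + 16/99*y**2 ≠ 0; add g_3 = -64/121*y**5 + 256/363*y**4 - 40/33*y**3 + 16/99*y**2 to the basis.

The other S-polynomials (S(f_1,g_3), S(f_2,g_3)) all reduce to 0 modulo the current basis, so we have a Gröbner basis.
Inter-reduce: drop elements whose leading term is divisible by another's, tail-reduce, and make monic.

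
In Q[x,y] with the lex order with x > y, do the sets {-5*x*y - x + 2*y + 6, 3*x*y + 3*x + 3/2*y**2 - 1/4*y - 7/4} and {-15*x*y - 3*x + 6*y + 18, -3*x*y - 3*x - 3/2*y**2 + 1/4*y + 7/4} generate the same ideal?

Since reduced Gröbner bases are canonical representatives of ideals under a given ordering, it suffices to compute and compare them.
Buchberger on the first generating set:
f_1 = -5*x*y - x + 2*y + 6, LT = x*y.
f_2 = 3*x*y + 3*x + 3/2*y**2 - 1/4*y - 7/4, LT = x*y.

S(f_1,f_2): lcm = x*y. S = -4/5*x - 1/2*y**2 - 19/60*y - 37/60.
  reduce S modulo (f_1, f_2):
  remainder -4/5*x - 1/2*y**2 - 19/60*y - 37/60 ≠ 0; add g_3 = -4/5*x - 1/2*y**2 - 19/60*y - 37/60 to the basis.

S(f_1,g_3): lcm = x*y. S = 1/5*x - 5/8*y**3 - 19/48*y**2 - 281/240*y - 6/5.
  reduce S modulo (f_1, f_2, g_3):
  remainder -5/8*y**3 - 25/48*y**2 - 5/4*y - 65/48 ≠ 0; add g_4 = -5/8*y**3 - 25/48*y**2 - 5/4*y - 65/48 to the basis.

The other S-polynomials (S(f_2,g_3), S(f_1,g_4), S(f_2,g_4), S(g_3,g_4)) all reduce to 0 modulo the current basis, so we have a Gröbner basis.
Inter-reduce: drop elements whose leading term is divisible by another's, tail-reduce, and make monic.
Reduced Gröbner basis: {x + 5/8*y**2 + 19/48*y + 37/48, y**3 + 5/6*y**2 + 2*y + 13/6}.

Buchberger on the second generating set:
h_1 = -15*x*y - 3*x + 6*y + 18, LT = x*y.
h_2 = -3*x*y - 3*x - 3/2*y**2 + 1/4*y + 7/4, LT = x*y.

S(h_1,h_2): lcm = x*y. S = -4/5*x - 1/2*y**2 - 19/60*y - 37/60.
  reduce S modulo (h_1, h_2):
  remainder -4/5*x - 1/2*y**2 - 19/60*y - 37/60 ≠ 0; add k_3 = -4/5*x - 1/2*y**2 - 19/60*y - 37/60 to the basis.

S(h_1,k_3): lcm = x*y. S = 1/5*x - 5/8*y**3 - 19/48*y**2 - 281/240*y - 6/5.
  reduce S modulo (h_1, h_2, k_3):
  remainder -5/8*y**3 - 25/48*y**2 - 5/4*y - 65/48 ≠ 0; add k_4 = -5/8*y**3 - 25/48*y**2 - 5/4*y - 65/48 to the basis.

The other S-polynomials (S(h_2,k_3), S(h_1,k_4), S(h_2,k_4), S(k_3,k_4)) all reduce to 0 modulo the current basis, so we have a Gröbner basis.
Inter-reduce: drop elements whose leading term is divisible by another's, tail-reduce, and make monic.
Reduced Gröbner basis: {x + 5/8*y**2 + 19/48*y + 37/48, y**3 + 5/6*y**2 + 2*y + 13/6}.

Same reduced basis, so the two generating sets span the same ideal.
The choice of monomial ordering does not affect the verdict — as long as both bases are computed under the same ordering, their equality decides ideal equality.

Yes, the ideals are equal.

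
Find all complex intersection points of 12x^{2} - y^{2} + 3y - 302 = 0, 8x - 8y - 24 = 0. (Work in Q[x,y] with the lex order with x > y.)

Compute a lex Gröbner basis by Buchberger's algorithm.
f_1 = 12x^{2} - y^{2} + 3y - 302, LT = x^{2}.
f_2 = 8x - 8y - 24, LT = x.

S(f_1,f_2): lcm = x^{2}. S = xy + 3x - \tfrac{1}{12}y^{2} + \tfrac{1}{4}y - \tfrac{151}{6}.
  leading term xy: subtract (\tfrac{1}{8}y)·f_2 from xy + 3x - \tfrac{1}{12}y^{2} + \tfrac{1}{4}y - \tfrac{151}{6} → 3x + \tfrac{11}{12}y^{2} + \tfrac{13}{4}y - \tfrac{151}{6}
  leading term x: subtract (\tfrac{3}{8})·f_2 from 3x + \tfrac{11}{12}y^{2} + \tfrac{13}{4}y - \tfrac{151}{6} → \tfrac{11}{12}y^{2} + \tfrac{25}{4}y - \tfrac{97}{6}
  leading term y^{2}: no divisor's leading term divides it; move \tfrac{11}{12}y^{2} to the remainder.
  leading term y: no divisor's leading term divides it; move \tfrac{25}{4}y to the remainder.
  leading term 1: no divisor's leading term divides it; move -\tfrac{97}{6} to the remainder.
  remainder \tfrac{11}{12}y^{2} + \tfrac{25}{4}y - \tfrac{97}{6} ≠ 0; add h_3 = \tfrac{11}{12}y^{2} + \tfrac{25}{4}y - \tfrac{97}{6} to the basis.

The other S-polynomials (S(f_1,h_3), S(f_2,h_3)) all reduce to 0 modulo the current basis, so we have a Gröbner basis.
Inter-reduce: drop elements whose leading term is divisible by another's, tail-reduce, and make monic.
Reduced Gröbner basis: {x - y - 3, y^{2} + \tfrac{75}{11}y - \tfrac{194}{11}}.

A lex Gröbner basis eliminates variables successively. Here y^{2} + \tfrac{75}{11}y - \tfrac{194}{11} depends only on y, with roots {-97/11, 2}; lifting each root through the earlier basis elements recovers the full solutions.
  y = -97/11: the earlier basis element becomes x + \tfrac{64}{11} = 0, giving x = -64/11 — point (-64/11, -97/11).
  y = 2: the earlier basis element becomes x - 5 = 0, giving x = 5 — point (5, 2).
Each listed point satisfies every original equation (direct substitution).

{(-64/11, -97/11), (5, 2)}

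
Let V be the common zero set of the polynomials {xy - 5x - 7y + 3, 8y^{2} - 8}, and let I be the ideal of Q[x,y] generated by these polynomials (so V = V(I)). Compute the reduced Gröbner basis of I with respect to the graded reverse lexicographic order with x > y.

G = {y^{2} - 1, x + \tfrac{4}{3}y - \tfrac{1}{3}}

f_1 = xy - 5x - 7y + 3, LT = xy.
f_2 = 8y^{2} - 8, LT = y^{2}.

S(f_1,f_2): lcm = xy^{2}. S = -5xy - 7y^{2} + x + 3y.
  leading term xy: subtract (-5)·f_1 from -5xy - 7y^{2} + x + 3y → -7y^{2} - 24x - 32y + 15
  leading term y^{2}: subtract (-\tfrac{7}{8})·f_2 from -7y^{2} - 24x - 32y + 15 → -24x - 32y + 8
  leading term x: no divisor's leading term divides it; move -24x to the remainder.
  leading term y: no divisor's leading term divides it; move -32y to the remainder.
  leading term 1: no divisor's leading term divides it; move 8 to the remainder.
  remainder -24x - 32y + 8 ≠ 0; add g_3 = -24x - 32y + 8 to the basis.

S(f_1,g_3): lcm = xy. S = -\tfrac{4}{3}y^{2} - 5x - \tfrac{20}{3}y + 3.
  leading term y^{2}: subtract (-\tfrac{1}{6})·f_2 from -\tfrac{4}{3}y^{2} - 5x - \tfrac{20}{3}y + 3 → -5x - \tfrac{20}{3}y + \tfrac{5}{3}
  leading term x: subtract (\tfrac{5}{24})·g_3 from -5x - \tfrac{20}{3}y + \tfrac{5}{3} → 0
  remainder 0.

S(f_2,g_3): leading monomials are coprime, so the S-polynomial reduces to 0 (Buchberger's first criterion).
Every S-polynomial of the final basis reduces to 0, so we have a Gröbner basis.
Inter-reduce: drop elements whose leading term is divisible by another's, tail-reduce, and make monic.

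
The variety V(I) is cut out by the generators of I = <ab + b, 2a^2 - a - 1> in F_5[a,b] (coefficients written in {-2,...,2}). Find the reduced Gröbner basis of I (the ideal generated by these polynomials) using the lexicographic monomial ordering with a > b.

Buchberger's algorithm terminates because the ascending chain of leading-term ideals stabilizes.

f_1 = ab + b, LT = ab.
f_2 = 2a^2 - a - 1, LT = a^2.

S(f_1,f_2): lcm = a^2b. S = -ab - 2b.
  reduce S modulo (f_1, f_2):
  remainder -b ≠ 0; add g_3 = -b to the basis.

The other S-polynomials (S(f_1,g_3), S(f_2,g_3)) all reduce to 0 modulo the current basis, so we have a Gröbner basis.
Inter-reduce: drop elements whose leading term is divisible by another's, tail-reduce, and make monic.

G = {a^2 + 2a + 2, b}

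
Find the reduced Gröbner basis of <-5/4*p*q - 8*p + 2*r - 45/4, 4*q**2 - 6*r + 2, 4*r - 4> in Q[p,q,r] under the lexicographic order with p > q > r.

G = {p - 5/27*q + 32/27, q**2 - 1, r - 1}

f_1 = -5/4*p*q - 8*p + 2*r - 45/4, LT = p*q.
f_2 = 4*q**2 - 6*r + 2, LT = q**2.
f_3 = 4*r - 4, LT = r.

S(f_1,f_2): lcm = p*q**2. S = 32/5*p*q + 3/2*p*r - 1/2*p - 8/5*q*r + 9*q.
  leading term p*q: subtract (-128/25)·f_1 from 32/5*p*q + 3/2*p*r - 1/2*p - 8/5*q*r + 9*q → 3/2*p*r - 2073/50*p - 8/5*q*r + 9*q + 256/25*r - 288/5
  leading term p*r: subtract (3/8*p)·f_3 from 3/2*p*r - 2073/50*p - 8/5*q*r + 9*q + 256/25*r - 288/5 → -999/25*p - 8/5*q*r + 9*q + 256/25*r - 288/5
  leading term p: no divisor's leading term divides it; move -999/25*p to the remainder.
  leading term q*r: subtract (-2/5*q)·f_3 from -8/5*q*r + 9*q + 256/25*r - 288/5 → 37/5*q + 256/25*r - 288/5
  leading term q: no divisor's leading term divides it; move 37/5*q to the remainder.
  leading term r: subtract (64/25)·f_3 from 256/25*r - 288/5 → -1184/25
  leading term 1: no divisor's leading term divides it; move -1184/25 to the remainder.
  remainder -999/25*p + 37/5*q - 1184/25 ≠ 0; add g_4 = -999/25*p + 37/5*q - 1184/25 to the basis.

S(f_1,f_3): leading monomials are coprime, so the S-polynomial reduces to 0 (Buchberger's first criterion).
S(f_2,f_3): leading monomials are coprime, so the S-polynomial reduces to 0 (Buchberger's first criterion).
S(f_1,g_4): lcm = p*q. S = 32/5*p + 5/27*q**2 - 32/27*q - 8/5*r + 9.
  leading term p: subtract (-160/999)·g_4 from 32/5*p + 5/27*q**2 - 32/27*q - 8/5*r + 9 → 5/27*q**2 - 8/5*r + 191/135
  leading term q**2: subtract (5/108)·f_2 from 5/27*q**2 - 8/5*r + 191/135 → -119/90*r + 119/90
  leading term r: subtract (-119/360)·f_3 from -119/90*r + 119/90 → 0
  remainder 0.

S(f_2,g_4): leading monomials are coprime, so the S-polynomial reduces to 0 (Buchberger's first criterion).
S(f_3,g_4): leading monomials are coprime, so the S-polynomial reduces to 0 (Buchberger's first criterion).
Every S-polynomial of the final basis reduces to 0, so we have a Gröbner basis.
Inter-reduce: drop elements whose leading term is divisible by another's, tail-reduce, and make monic.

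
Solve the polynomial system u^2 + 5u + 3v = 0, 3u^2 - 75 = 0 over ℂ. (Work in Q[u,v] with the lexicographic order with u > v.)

{(5, -50/3), (-5, 0)}

Compute a lex Gröbner basis by Buchberger's algorithm.
f_1 = u^2 + 5u + 3v, LT = u^2.
f_2 = 3u^2 - 75, LT = u^2.

S(f_1,f_2): lcm = u^2. S = 5u + 3v + 25.
  leading term u: no divisor's leading term divides it; move 5u to the remainder.
  leading term v: no divisor's leading term divides it; move 3v to the remainder.
  leading term 1: no divisor's leading term divides it; move 25 to the remainder.
  remainder 5u + 3v + 25 ≠ 0; add h_3 = 5u + 3v + 25 to the basis.

S(f_1,h_3): lcm = u^2. S = -3/5uv + 3v.
  leading term uv: subtract (-3/25v)·h_3 from -3/5uv + 3v → 9/25v^2 + 6v
  leading term v^2: no divisor's leading term divides it; move 9/25v^2 to the remainder.
  leading term v: no divisor's leading term divides it; move 6v to the remainder.
  remainder 9/25v^2 + 6v ≠ 0; add h_4 = 9/25v^2 + 6v to the basis.

The other S-polynomials (S(f_2,h_3), S(f_1,h_4), S(f_2,h_4), S(h_3,h_4)) all reduce to 0 modulo the current basis, so we have a Gröbner basis.
Inter-reduce: drop elements whose leading term is divisible by another's, tail-reduce, and make monic.
Reduced Gröbner basis: {u + 3/5v + 5, v^2 + 50/3v}.

From the last basis element, v^2 + 50/3v = 0, so v takes values in {-50/3, 0}. Each choice, substituted upward through the basis, yields the corresponding point(s) of the solution set.
  v = -50/3: the earlier basis element becomes u - 5 = 0, giving u = 5 — point (5, -50/3).
  v = 0: the earlier basis element becomes u + 5 = 0, giving u = -5 — point (-5, 0).
A lex Gröbner basis triangularizes the system, enabling back-substitution.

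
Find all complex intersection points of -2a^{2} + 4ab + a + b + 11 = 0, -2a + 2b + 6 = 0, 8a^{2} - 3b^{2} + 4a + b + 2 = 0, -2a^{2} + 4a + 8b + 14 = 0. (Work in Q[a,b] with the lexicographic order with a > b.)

Compute a lex Gröbner basis by Buchberger's algorithm.
f_1 = -2a^{2} + 4ab + a + b + 11, LT = a^{2}.
f_2 = -2a + 2b + 6, LT = a.
f_3 = 8a^{2} + 4a - 3b^{2} + b + 2, LT = a^{2}.
f_4 = -2a^{2} + 4a + 8b + 14, LT = a^{2}.

S(f_1,f_2): lcm = a^{2}. S = -ab + \tfrac{5}{2}a - \tfrac{1}{2}b - \tfrac{11}{2}.
  leading term ab: subtract (\tfrac{1}{2}b)·f_2 from -ab + \tfrac{5}{2}a - \tfrac{1}{2}b - \tfrac{11}{2} → \tfrac{5}{2}a - b^{2} - \tfrac{7}{2}b - \tfrac{11}{2}
  leading term a: subtract (-\tfrac{5}{4})·f_2 from \tfrac{5}{2}a - b^{2} - \tfrac{7}{2}b - \tfrac{11}{2} → -b^{2} - b + 2
  leading term b^{2}: no divisor's leading term divides it; move -b^{2} to the remainder.
  leading term b: no divisor's leading term divides it; move -b to the remainder.
  leading term 1: no divisor's leading term divides it; move 2 to the remainder.
  remainder -b^{2} - b + 2 ≠ 0; add h_5 = -b^{2} - b + 2 to the basis.

S(f_1,f_3): lcm = a^{2}. S = -2ab - a + \tfrac{3}{8}b^{2} - \tfrac{5}{8}b - \tfrac{23}{4}.
  leading term ab: subtract (b)·f_2 from -2ab - a + \tfrac{3}{8}b^{2} - \tfrac{5}{8}b - \tfrac{23}{4} → -a - \tfrac{13}{8}b^{2} - \tfrac{53}{8}b - \tfrac{23}{4}
  leading term a: subtract (\tfrac{1}{2})·f_2 from -a - \tfrac{13}{8}b^{2} - \tfrac{53}{8}b - \tfrac{23}{4} → -\tfrac{13}{8}b^{2} - \tfrac{61}{8}b - \tfrac{35}{4}
  leading term b^{2}: subtract (\tfrac{13}{8})·h_5 from -\tfrac{13}{8}b^{2} - \tfrac{61}{8}b - \tfrac{35}{4} → -6b - 12
  leading term b: no divisor's leading term divides it; move -6b to the remainder.
  leading term 1: no divisor's leading term divides it; move -12 to the remainder.
  remainder -6b - 12 ≠ 0; add h_6 = -6b - 12 to the basis.

The other S-polynomials (S(f_1,f_4), S(f_2,f_3), S(f_2,f_4), S(f_3,f_4), S(f_1,h_5), S(f_2,h_5), S(f_3,h_5), S(f_4,h_5), S(f_1,h_6), S(f_2,h_6), S(f_3,h_6), S(f_4,h_6), S(h_5,h_6)) all reduce to 0 modulo the current basis, so we have a Gröbner basis.
Inter-reduce: drop elements whose leading term is divisible by another's, tail-reduce, and make monic.
Reduced Gröbner basis: {a - 1, b + 2}.

The lex basis is triangular: the last element involves only b. Solving b + 2 = 0 gives b ∈ {-2}; substituting each value into the earlier elements determines the remaining variables.
  b = -2: the earlier basis element becomes a - 1 = 0, giving a = 1 — point (1, -2).
Each listed point satisfies every original equation (direct substitution).

{(1, -2)}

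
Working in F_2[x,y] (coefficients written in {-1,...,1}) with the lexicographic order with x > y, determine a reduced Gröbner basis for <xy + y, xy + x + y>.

G = {x, y}

Buchberger's algorithm terminates because the ascending chain of leading-term ideals stabilizes.

f_1 = xy + y, LT = xy.
f_2 = xy + x + y, LT = xy.

S(f_1,f_2): lcm = xy. S = x.
  leading term x: no divisor's leading term divides it; move x to the remainder.
  remainder x ≠ 0; add g_3 = x to the basis.

S(f_1,g_3): lcm = xy. S = y.
  leading term y: no divisor's leading term divides it; move y to the remainder.
  remainder y ≠ 0; add g_4 = y to the basis.

The other S-polynomials (S(f_2,g_3), S(f_1,g_4), S(f_2,g_4), S(g_3,g_4)) all reduce to 0 modulo the current basis, so we have a Gröbner basis.
Inter-reduce: drop elements whose leading term is divisible by another's, tail-reduce, and make monic.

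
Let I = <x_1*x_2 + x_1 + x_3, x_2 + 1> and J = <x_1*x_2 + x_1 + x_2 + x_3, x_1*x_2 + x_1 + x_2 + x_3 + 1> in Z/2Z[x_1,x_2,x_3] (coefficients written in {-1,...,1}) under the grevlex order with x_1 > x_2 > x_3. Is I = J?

Two ideals are equal iff their reduced Gröbner bases coincide (the reduced basis is unique for a fixed ordering).
Buchberger on the first generating set:
f_1 = x_1*x_2 + x_1 + x_3, LT = x_1*x_2.
f_2 = x_2 + 1, LT = x_2.

S(f_1,f_2): lcm = x_1*x_2. S = x_3.
  leading term x_3: no divisor's leading term divides it; move x_3 to the remainder.
  remainder x_3 ≠ 0; add g_3 = x_3 to the basis.

The other S-polynomials (S(f_1,g_3), S(f_2,g_3)) all reduce to 0 modulo the current basis, so we have a Gröbner basis.
Inter-reduce: drop elements whose leading term is divisible by another's, tail-reduce, and make monic.
Reduced Gröbner basis: {x_2 + 1, x_3}.

Buchberger on the second generating set:
h_1 = x_1*x_2 + x_1 + x_2 + x_3, LT = x_1*x_2.
h_2 = x_1*x_2 + x_1 + x_2 + x_3 + 1, LT = x_1*x_2.

S(h_1,h_2): lcm = x_1*x_2. S = 1.
  leading term 1: no divisor's leading term divides it; move 1 to the remainder.
  remainder 1 ≠ 0; add k_3 = 1 to the basis.

The other S-polynomials (S(h_1,k_3), S(h_2,k_3)) all reduce to 0 modulo the current basis, so we have a Gröbner basis.
Inter-reduce: drop elements whose leading term is divisible by another's, tail-reduce, and make monic.
Reduced Gröbner basis: {1}.

These differ, so the ideals are not equal.

No, the ideals differ.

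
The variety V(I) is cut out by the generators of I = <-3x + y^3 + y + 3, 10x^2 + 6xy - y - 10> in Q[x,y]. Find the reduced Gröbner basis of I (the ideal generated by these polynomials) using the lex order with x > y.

The reduced Gröbner basis is the canonical form of the ideal for this ordering.

f_1 = -3x + y^3 + y + 3, LT = x.
f_2 = 10x^2 + 6xy - y - 10, LT = x^2.

S(f_1,f_2): lcm = x^2. S = -1/3xy^3 - 14/15xy - x + 1/10y + 1.
  leading term xy^3: subtract (1/9y^3)·f_1 from -1/3xy^3 - 14/15xy - x + 1/10y + 1 → -14/15xy - x - 1/9y^6 - 1/9y^4 - 1/3y^3 + 1/10y + 1
  leading term xy: subtract (14/45y)·f_1 from -14/15xy - x - 1/9y^6 - 1/9y^4 - 1/3y^3 + 1/10y + 1 → -x - 1/9y^6 - 19/45y^4 - 1/3y^3 - 14/45y^2 - 5/6y + 1
  leading term x: subtract (1/3)·f_1 from -x - 1/9y^6 - 19/45y^4 - 1/3y^3 - 14/45y^2 - 5/6y + 1 → -1/9y^6 - 19/45y^4 - 2/3y^3 - 14/45y^2 - 7/6y
  leading term y^6: no divisor's leading term divides it; move -1/9y^6 to the remainder.
  leading term y^4: no divisor's leading term divides it; move -19/45y^4 to the remainder.
  leading term y^3: no divisor's leading term divides it; move -2/3y^3 to the remainder.
  leading term y^2: no divisor's leading term divides it; move -14/45y^2 to the remainder.
  leading term y: no divisor's leading term divides it; move -7/6y to the remainder.
  remainder -1/9y^6 - 19/45y^4 - 2/3y^3 - 14/45y^2 - 7/6y ≠ 0; add g_3 = -1/9y^6 - 19/45y^4 - 2/3y^3 - 14/45y^2 - 7/6y to the basis.

The other S-polynomials (S(f_1,g_3), S(f_2,g_3)) all reduce to 0 modulo the current basis, so we have a Gröbner basis.
Inter-reduce: drop elements whose leading term is divisible by another's, tail-reduce, and make monic.

G = {x - 1/3y^3 - 1/3y - 1, y^6 + 19/5y^4 + 6y^3 + 14/5y^2 + 21/2y}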